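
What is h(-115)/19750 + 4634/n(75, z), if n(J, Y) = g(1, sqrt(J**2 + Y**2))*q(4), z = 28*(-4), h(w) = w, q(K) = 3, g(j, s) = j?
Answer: 18304231/11850 ≈ 1544.7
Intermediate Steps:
z = -112
n(J, Y) = 3 (n(J, Y) = 1*3 = 3)
h(-115)/19750 + 4634/n(75, z) = -115/19750 + 4634/3 = -115*1/19750 + 4634*(1/3) = -23/3950 + 4634/3 = 18304231/11850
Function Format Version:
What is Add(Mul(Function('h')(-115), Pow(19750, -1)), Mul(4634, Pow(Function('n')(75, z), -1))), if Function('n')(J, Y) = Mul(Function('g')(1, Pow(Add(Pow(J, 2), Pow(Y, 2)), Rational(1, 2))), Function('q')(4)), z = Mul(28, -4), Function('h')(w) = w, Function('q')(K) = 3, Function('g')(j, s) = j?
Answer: Rational(18304231, 11850) ≈ 1544.7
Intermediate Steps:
z = -112
Function('n')(J, Y) = 3 (Function('n')(J, Y) = Mul(1, 3) = 3)
Add(Mul(Function('h')(-115), Pow(19750, -1)), Mul(4634, Pow(Function('n')(75, z), -1))) = Add(Mul(-115, Pow(19750, -1)), Mul(4634, Pow(3, -1))) = Add(Mul(-115, Rational(1, 19750)), Mul(4634, Rational(1, 3))) = Add(Rational(-23, 3950), Rational(4634, 3)) = Rational(18304231, 11850)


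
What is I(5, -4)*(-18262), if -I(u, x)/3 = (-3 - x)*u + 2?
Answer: 383502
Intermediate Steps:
I(u, x) = -6 - 3*u*(-3 - x) (I(u, x) = -3*((-3 - x)*u + 2) = -3*(u*(-3 - x) + 2) = -3*(2 + u*(-3 - x)) = -6 - 3*u*(-3 - x))
I(5, -4)*(-18262) = (-6 + 9*5 + 3*5*(-4))*(-18262) = (-6 + 45 - 60)*(-18262) = -21*(-18262) = 383502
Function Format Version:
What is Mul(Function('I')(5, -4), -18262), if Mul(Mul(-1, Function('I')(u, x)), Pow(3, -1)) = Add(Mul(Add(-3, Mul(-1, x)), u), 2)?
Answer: 383502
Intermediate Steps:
Function('I')(u, x) = Add(-6, Mul(-3, u, Add(-3, Mul(-1, x)))) (Function('I')(u, x) = Mul(-3, Add(Mul(Add(-3, Mul(-1, x)), u), 2)) = Mul(-3, Add(Mul(u, Add(-3, Mul(-1, x))), 2)) = Mul(-3, Add(2, Mul(u, Add(-3, Mul(-1, x))))) = Add(-6, Mul(-3, u, Add(-3, Mul(-1, x)))))
Mul(Function('I')(5, -4), -18262) = Mul(Add(-6, Mul(9, 5), Mul(3, 5, -4)), -18262) = Mul(Add(-6, 45, -60), -18262) = Mul(-21, -18262) = 383502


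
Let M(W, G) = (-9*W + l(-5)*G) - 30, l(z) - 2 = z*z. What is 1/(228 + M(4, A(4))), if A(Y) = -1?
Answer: 1/135 ≈ 0.0074074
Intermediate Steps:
l(z) = 2 + z² (l(z) = 2 + z*z = 2 + z²)
M(W, G) = -30 - 9*W + 27*G (M(W, G) = (-9*W + (2 + (-5)²)*G) - 30 = (-9*W + (2 + 25)*G) - 30 = (-9*W + 27*G) - 30 = -30 - 9*W + 27*G)
1/(228 + M(4, A(4))) = 1/(228 + (-30 - 9*4 + 27*(-1))) = 1/(228 + (-30 - 36 - 27)) = 1/(228 - 93) = 1/135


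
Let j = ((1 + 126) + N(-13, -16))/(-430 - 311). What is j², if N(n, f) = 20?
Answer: 2401/61009 ≈ 0.039355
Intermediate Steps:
j = -49/247 (j = ((1 + 126) + 20)/(-430 - 311) = (127 + 20)/(-741) = 147*(-1/741) = -49/247 ≈ -0.19838)
j² = (-49/247)² = 2401/61009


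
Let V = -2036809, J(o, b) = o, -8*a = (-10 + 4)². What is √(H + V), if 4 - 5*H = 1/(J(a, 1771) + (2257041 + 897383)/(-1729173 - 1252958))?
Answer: I*√2238027892875577605363/33148027 ≈ 1427.2*I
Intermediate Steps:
a = -9/2 (a = -(-10 + 4)²/8 = -⅛*(-6)² = -⅛*36 = -9/2 ≈ -4.5000)
H = 27711274/33148027 (H = ⅘ - 1/(5*(-9/2 + (2257041 + 897383)/(-1729173 - 1252958))) = ⅘ - 1/(5*(-9/2 + 3154424/(-2982131))) = ⅘ - 1/(5*(-9/2 + 3154424*(-1/2982131))) = ⅘ - 1/(5*(-9/2 - 3154424/2982131)) = ⅘ - 1/(5*(-33148027/5964262)) = ⅘ - ⅕*(-5964262/33148027) = ⅘ + 5964262/165740135 = 27711274/33148027 ≈ 0.83599)
√(H + V) = √(27711274/33148027 - 2036809) = √(-67516172014569/33148027) = I*√2238027892875577605363/33148027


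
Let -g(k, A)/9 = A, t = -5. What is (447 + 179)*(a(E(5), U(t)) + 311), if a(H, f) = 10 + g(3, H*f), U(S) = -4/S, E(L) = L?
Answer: 178410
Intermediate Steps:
g(k, A) = -9*A
a(H, f) = 10 - 9*H*f
(447 + 179)*(a(E(5), U(t)) + 311) = (447 + 179)*((10 - 9*5*(-4/(-5))) + 311) = 626*((10 - 9*5*(-4*(-⅕))) + 311) = 626*((10 - 9*5*⅘) + 311) = 626*((10 - 36) + 311) = 626*(-26 + 311) = 626*285 = 178410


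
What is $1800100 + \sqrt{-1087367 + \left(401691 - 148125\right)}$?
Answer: $1800100 + i \sqrt{833801} \approx 1.8001 \cdot 10^{6} + 913.13 i$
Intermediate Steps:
$1800100 + \sqrt{-1087367 + \left(401691 - 148125\right)} = 1800100 + \sqrt{-1087367 + 253566} = 1800100 + \sqrt{-833801} = 1800100 + i \sqrt{833801}$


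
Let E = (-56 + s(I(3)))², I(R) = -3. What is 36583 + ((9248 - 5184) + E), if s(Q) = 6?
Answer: 43147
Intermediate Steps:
E = 2500 (E = (-56 + 6)² = (-50)² = 2500)
36583 + ((9248 - 5184) + E) = 36583 + ((9248 - 5184) + 2500) = 36583 + (4064 + 2500) = 36583 + 6564 = 43147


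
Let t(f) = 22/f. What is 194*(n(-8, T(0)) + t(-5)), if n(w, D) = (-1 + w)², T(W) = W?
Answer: 74302/5 ≈ 14860.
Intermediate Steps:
194*(n(-8, T(0)) + t(-5)) = 194*((-1 - 8)² + 22/(-5)) = 194*((-9)² + 22*(-⅕)) = 194*(81 - 22/5) = 194*(383/5) = 74302/5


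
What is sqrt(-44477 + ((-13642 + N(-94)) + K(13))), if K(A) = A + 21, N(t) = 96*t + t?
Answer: 3*I*sqrt(7467) ≈ 259.24*I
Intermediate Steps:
N(t) = 97*t
K(A) = 21 + A
sqrt(-44477 + ((-13642 + N(-94)) + K(13))) = sqrt(-44477 + ((-13642 + 97*(-94)) + (21 + 13))) = sqrt(-44477 + ((-13642 - 9118) + 34)) = sqrt(-44477 + (-22760 + 34)) = sqrt(-44477 - 22726) = sqrt(-67203) = 3*I*sqrt(7467)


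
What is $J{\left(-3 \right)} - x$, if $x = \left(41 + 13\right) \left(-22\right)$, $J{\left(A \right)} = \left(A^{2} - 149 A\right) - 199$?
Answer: $1445$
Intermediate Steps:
$J{\left(A \right)} = -199 + A^{2} - 149 A$
$x = -1188$ ($x = 54 \left(-22\right) = -1188$)
$J{\left(-3 \right)} - x = \left(-199 + \left(-3\right)^{2} - -447\right) - -1188 = \left(-199 + 9 + 447\right) + 1188 = 257 + 1188 = 1445$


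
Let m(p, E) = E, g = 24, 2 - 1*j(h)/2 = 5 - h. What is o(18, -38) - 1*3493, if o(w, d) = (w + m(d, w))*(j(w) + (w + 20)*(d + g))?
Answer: -21565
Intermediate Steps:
j(h) = -6 + 2*h (j(h) = 4 - 2*(5 - h) = 4 + (-10 + 2*h) = -6 + 2*h)
o(w, d) = 2*w*(-6 + 2*w + (20 + w)*(24 + d)) (o(w, d) = (w + w)*((-6 + 2*w) + (w + 20)*(d + 24)) = (2*w)*((-6 + 2*w) + (20 + w)*(24 + d)) = (2*w)*(-6 + 2*w + (20 + w)*(24 + d)) = 2*w*(-6 + 2*w + (20 + w)*(24 + d)))
o(18, -38) - 1*3493 = 2*18*(474 + 20*(-38) + 26*18 - 38*18) - 1*3493 = 2*18*(474 - 760 + 468 - 684) - 3493 = 2*18*(-502) - 3493 = -18072 - 3493 = -21565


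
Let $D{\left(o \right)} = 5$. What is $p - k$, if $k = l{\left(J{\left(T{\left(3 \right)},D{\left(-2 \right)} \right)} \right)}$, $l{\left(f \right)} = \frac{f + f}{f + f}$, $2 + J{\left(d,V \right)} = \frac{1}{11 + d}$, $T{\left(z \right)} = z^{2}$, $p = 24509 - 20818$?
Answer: $3690$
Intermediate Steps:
$p = 3691$
$J{\left(d,V \right)} = -2 + \frac{1}{11 + d}$
$l{\left(f \right)} = 1$ ($l{\left(f \right)} = \frac{2 f}{2 f} = 2 f \frac{1}{2 f} = 1$)
$k = 1$
$p - k = 3691 - 1 = 3690$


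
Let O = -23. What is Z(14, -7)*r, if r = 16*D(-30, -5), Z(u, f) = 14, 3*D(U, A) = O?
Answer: -5152/3 ≈ -1717.3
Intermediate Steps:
D(U, A) = -23/3 (D(U, A) = (⅓)*(-23) = -23/3)
r = -368/3 (r = 16*(-23/3) = -368/3 ≈ -122.67)
Z(14, -7)*r = 14*(-368/3) = -5152/3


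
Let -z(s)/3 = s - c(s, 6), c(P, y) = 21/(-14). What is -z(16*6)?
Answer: 585/2 ≈ 292.50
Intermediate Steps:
c(P, y) = -3/2 (c(P, y) = 21*(-1/14) = -3/2)
z(s) = -9/2 - 3*s (z(s) = -3*(s - 1*(-3/2)) = -3*(s + 3/2) = -3*(3/2 + s) = -9/2 - 3*s)
-z(16*6) = -(-9/2 - 48*6) = -(-9/2 - 3*96) = -(-9/2 - 288) = -1*(-585/2) = 585/2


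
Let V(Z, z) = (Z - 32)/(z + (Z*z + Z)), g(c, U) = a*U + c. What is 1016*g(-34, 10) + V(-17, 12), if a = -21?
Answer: -51811887/209 ≈ -2.4790e+5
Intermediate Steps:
g(c, U) = c - 21*U (g(c, U) = -21*U + c = c - 21*U)
V(Z, z) = (-32 + Z)/(Z + z + Z*z) (V(Z, z) = (-32 + Z)/(z + (Z + Z*z)) = (-32 + Z)/(Z + z + Z*z))
1016*g(-34, 10) + V(-17, 12) = 1016*(-34 - 21*10) + (-32 - 17)/(-17 + 12 - 17*12) = 1016*(-34 - 210) - 49/(-17 + 12 - 204) = 1016*(-244) - 49/(-209) = -247904 - 1/209*(-49) = -247904 + 49/209 = -51811887/209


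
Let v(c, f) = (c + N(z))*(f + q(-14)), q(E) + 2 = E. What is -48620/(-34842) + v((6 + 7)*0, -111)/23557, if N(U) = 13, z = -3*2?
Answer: 543908599/410386497 ≈ 1.3254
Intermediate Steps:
z = -6
q(E) = -2 + E
v(c, f) = (-16 + f)*(13 + c) (v(c, f) = (c + 13)*(f + (-2 - 14)) = (13 + c)*(f - 16) = (13 + c)*(-16 + f) = (-16 + f)*(13 + c))
-48620/(-34842) + v((6 + 7)*0, -111)/23557 = -48620/(-34842) + (-208 - 16*(6 + 7)*0 + 13*(-111) + ((6 + 7)*0)*(-111))/23557 = -48620*(-1/34842) + (-208 - 208*0 - 1443 + (13*0)*(-111))*(1/23557) = 24310/17421 + (-208 - 16*0 - 1443 + 0*(-111))*(1/23557) = 24310/17421 + (-208 + 0 - 1443 + 0)*(1/23557) = 24310/17421 - 1651*1/23557 = 24310/17421 - 1651/23557 = 543908599/410386497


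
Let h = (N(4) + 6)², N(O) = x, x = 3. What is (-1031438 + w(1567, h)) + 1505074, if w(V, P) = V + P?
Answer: 475284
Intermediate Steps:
N(O) = 3
h = 81 (h = (3 + 6)² = 9² = 81)
w(V, P) = P + V
(-1031438 + w(1567, h)) + 1505074 = (-1031438 + (81 + 1567)) + 1505074 = (-1031438 + 1648) + 1505074 = -1029790 + 1505074 = 475284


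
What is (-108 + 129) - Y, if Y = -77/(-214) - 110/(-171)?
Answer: 731767/36594 ≈ 19.997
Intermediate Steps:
Y = 36707/36594 (Y = -77*(-1/214) - 110*(-1/171) = 77/214 + 110/171 = 36707/36594 ≈ 1.0031)
(-108 + 129) - Y = (-108 + 129) - 1*36707/36594 = 21 - 36707/36594 = 731767/36594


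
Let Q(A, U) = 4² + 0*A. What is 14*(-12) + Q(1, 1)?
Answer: -152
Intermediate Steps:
Q(A, U) = 16 (Q(A, U) = 16 + 0 = 16)
14*(-12) + Q(1, 1) = 14*(-12) + 16 = -168 + 16 = -152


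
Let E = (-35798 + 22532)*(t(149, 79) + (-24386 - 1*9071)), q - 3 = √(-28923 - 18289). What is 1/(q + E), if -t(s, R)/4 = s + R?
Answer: 455939157/207880514885917861 - 2*I*√11803/207880514885917861 ≈ 2.1933e-9 - 1.0452e-15*I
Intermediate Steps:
t(s, R) = -4*R - 4*s (t(s, R) = -4*(s + R) = -4*(R + s) = -4*R - 4*s)
q = 3 + 2*I*√11803 (q = 3 + √(-28923 - 18289) = 3 + √(-47212) = 3 + 2*I*√11803 ≈ 3.0 + 217.28*I)
E = 455939154 (E = (-35798 + 22532)*((-4*79 - 4*149) + (-24386 - 1*9071)) = -13266*((-316 - 596) + (-24386 - 9071)) = -13266*(-912 - 33457) = -13266*(-34369) = 455939154)
1/(q + E) = 1/((3 + 2*I*√11803) + 455939154) = 1/(455939157 + 2*I*√11803)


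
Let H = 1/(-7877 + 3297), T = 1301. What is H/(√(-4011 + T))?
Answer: I*√2710/12411800 ≈ 4.1942e-6*I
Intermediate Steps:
H = -1/4580 (H = 1/(-4580) = -1/4580 ≈ -0.00021834)
H/(√(-4011 + T)) = -1/(4580*√(-4011 + 1301)) = -(-I*√2710/2710)/4580 = -(-1)*I*√2710/12411800 = I*√2710/12411800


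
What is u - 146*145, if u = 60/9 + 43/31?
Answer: -1968061/93 ≈ -21162.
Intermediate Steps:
u = 749/93 (u = 60*(⅑) + 43*(1/31) = 20/3 + 43/31 = 749/93 ≈ 8.0538)
u - 146*145 = 749/93 - 146*145 = 749/93 - 21170 = -1968061/93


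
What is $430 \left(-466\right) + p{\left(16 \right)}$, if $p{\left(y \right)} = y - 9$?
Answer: $-200373$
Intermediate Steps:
$p{\left(y \right)} = -9 + y$ ($p{\left(y \right)} = y - 9 = -9 + y$)
$430 \left(-466\right) + p{\left(16 \right)} = 430 \left(-466\right) + \left(-9 + 16\right) = -200380 + 7 = -200373$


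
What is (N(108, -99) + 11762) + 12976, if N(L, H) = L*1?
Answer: 24846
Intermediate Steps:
N(L, H) = L
(N(108, -99) + 11762) + 12976 = (108 + 11762) + 12976 = 11870 + 12976 = 24846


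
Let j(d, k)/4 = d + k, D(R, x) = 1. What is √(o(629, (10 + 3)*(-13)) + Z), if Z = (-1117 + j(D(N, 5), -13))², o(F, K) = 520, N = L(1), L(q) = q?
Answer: √1357745 ≈ 1165.2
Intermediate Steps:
N = 1
j(d, k) = 4*d + 4*k (j(d, k) = 4*(d + k) = 4*d + 4*k)
Z = 1357225 (Z = (-1117 + (4*1 + 4*(-13)))² = (-1117 + (4 - 52))² = (-1117 - 48)² = (-1165)² = 1357225)
√(o(629, (10 + 3)*(-13)) + Z) = √(520 + 1357225) = √1357745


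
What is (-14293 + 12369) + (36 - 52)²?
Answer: -1668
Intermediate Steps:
(-14293 + 12369) + (36 - 52)² = -1924 + (-16)² = -1924 + 256 = -1668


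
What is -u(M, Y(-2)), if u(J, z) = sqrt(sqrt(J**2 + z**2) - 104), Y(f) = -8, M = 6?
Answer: -I*sqrt(94) ≈ -9.6954*I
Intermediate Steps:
u(J, z) = sqrt(-104 + sqrt(J**2 + z**2))
-u(M, Y(-2)) = -sqrt(-104 + sqrt(6**2 + (-8)**2)) = -sqrt(-104 + sqrt(36 + 64)) = -sqrt(-104 + sqrt(100)) = -sqrt(-104 + 10) = -sqrt(-94) = -I*sqrt(94)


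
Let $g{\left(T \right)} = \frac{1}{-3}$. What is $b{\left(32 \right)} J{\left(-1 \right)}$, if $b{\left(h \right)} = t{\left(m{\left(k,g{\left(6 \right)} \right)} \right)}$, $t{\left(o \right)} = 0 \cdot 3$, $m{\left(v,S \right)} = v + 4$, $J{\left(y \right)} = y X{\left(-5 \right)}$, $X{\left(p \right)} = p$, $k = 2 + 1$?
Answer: $0$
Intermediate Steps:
$g{\left(T \right)} = - \frac{1}{3}$
$k = 3$
$J{\left(y \right)} = - 5 y$ ($J{\left(y \right)} = y \left(-5\right) = - 5 y$)
$m{\left(v,S \right)} = 4 + v$
$t{\left(o \right)} = 0$
$b{\left(h \right)} = 0$
$b{\left(32 \right)} J{\left(-1 \right)} = 0 \left(\left(-5\right) \left(-1\right)\right) = 0 \cdot 5 = 0$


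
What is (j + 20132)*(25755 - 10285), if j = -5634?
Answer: 224284060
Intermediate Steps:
(j + 20132)*(25755 - 10285) = (-5634 + 20132)*(25755 - 10285) = 14498*15470 = 224284060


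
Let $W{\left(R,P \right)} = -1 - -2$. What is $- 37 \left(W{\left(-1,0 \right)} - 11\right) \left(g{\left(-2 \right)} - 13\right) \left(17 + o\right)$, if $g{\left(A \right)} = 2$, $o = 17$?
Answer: $-138380$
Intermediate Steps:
$W{\left(R,P \right)} = 1$ ($W{\left(R,P \right)} = -1 + 2 = 1$)
$- 37 \left(W{\left(-1,0 \right)} - 11\right) \left(g{\left(-2 \right)} - 13\right) \left(17 + o\right) = - 37 \left(1 - 11\right) \left(2 - 13\right) \left(17 + 17\right) = - 37 \left(\left(-10\right) \left(-11\right)\right) 34 = \left(-37\right) 110 \cdot 34 = \left(-4070\right) 34 = -138380$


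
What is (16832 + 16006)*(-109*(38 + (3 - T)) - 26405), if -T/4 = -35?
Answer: -512732532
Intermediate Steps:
T = 140 (T = -4*(-35) = 140)
(16832 + 16006)*(-109*(38 + (3 - T)) - 26405) = (16832 + 16006)*(-109*(38 + (3 - 1*140)) - 26405) = 32838*(-109*(38 + (3 - 140)) - 26405) = 32838*(-109*(38 - 137) - 26405) = 32838*(-109*(-99) - 26405) = 32838*(10791 - 26405) = 32838*(-15614) = -512732532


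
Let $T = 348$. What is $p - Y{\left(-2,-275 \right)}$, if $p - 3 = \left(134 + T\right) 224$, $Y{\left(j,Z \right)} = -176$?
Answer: $108147$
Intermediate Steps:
$p = 107971$ ($p = 3 + \left(134 + 348\right) 224 = 3 + 482 \cdot 224 = 3 + 107968 = 107971$)
$p - Y{\left(-2,-275 \right)} = 107971 - -176 = 107971 + 176 = 108147$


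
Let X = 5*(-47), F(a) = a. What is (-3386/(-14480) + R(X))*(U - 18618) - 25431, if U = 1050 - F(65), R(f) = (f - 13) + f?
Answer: 61447217251/7240 ≈ 8.4872e+6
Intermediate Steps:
X = -235
R(f) = -13 + 2*f (R(f) = (-13 + f) + f = -13 + 2*f)
U = 985 (U = 1050 - 1*65 = 1050 - 65 = 985)
(-3386/(-14480) + R(X))*(U - 18618) - 25431 = (-3386/(-14480) + (-13 + 2*(-235)))*(985 - 18618) - 25431 = (-3386*(-1/14480) + (-13 - 470))*(-17633) - 25431 = (1693/7240 - 483)*(-17633) - 25431 = -3495227/7240*(-17633) - 25431 = 61631337691/7240 - 25431 = 61447217251/7240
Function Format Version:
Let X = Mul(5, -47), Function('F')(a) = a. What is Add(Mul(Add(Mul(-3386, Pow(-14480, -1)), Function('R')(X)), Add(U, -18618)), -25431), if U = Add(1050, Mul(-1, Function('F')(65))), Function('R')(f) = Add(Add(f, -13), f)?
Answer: Rational(61447217251, 7240) ≈ 8.4872e+6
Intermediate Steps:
X = -235
Function('R')(f) = Add(-13, Mul(2, f)) (Function('R')(f) = Add(Add(-13, f), f) = Add(-13, Mul(2, f)))
U = 985 (U = Add(1050, Mul(-1, 65)) = Add(1050, -65) = 985)
Add(Mul(Add(Mul(-3386, Pow(-14480, -1)), Function('R')(X)), Add(U, -18618)), -25431) = Add(Mul(Add(Mul(-3386, Pow(-14480, -1)), Add(-13, Mul(2, -235))), Add(985, -18618)), -25431) = Add(Mul(Add(Mul(-3386, Rational(-1, 14480)), Add(-13, -470)), -17633), -25431) = Add(Mul(Add(Rational(1693, 7240), -483), -17633), -25431) = Add(Mul(Rational(-3495227, 7240), -17633), -25431) = Add(Rational(61631337691, 7240), -25431) = Rational(61447217251, 7240)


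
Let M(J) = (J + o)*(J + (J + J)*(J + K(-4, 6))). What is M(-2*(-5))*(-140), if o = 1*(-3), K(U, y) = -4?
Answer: -127400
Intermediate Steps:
o = -3
M(J) = (-3 + J)*(J + 2*J*(-4 + J)) (M(J) = (J - 3)*(J + (J + J)*(J - 4)) = (-3 + J)*(J + (2*J)*(-4 + J)) = (-3 + J)*(J + 2*J*(-4 + J)))
M(-2*(-5))*(-140) = ((-2*(-5))*(21 - (-26)*(-5) + 2*(-2*(-5))²))*(-140) = (10*(21 - 13*10 + 2*10²))*(-140) = (10*(21 - 130 + 2*100))*(-140) = (10*(21 - 130 + 200))*(-140) = (10*91)*(-140) = 910*(-140) = -127400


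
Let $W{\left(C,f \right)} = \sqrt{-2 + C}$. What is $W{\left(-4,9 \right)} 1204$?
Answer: $1204 i \sqrt{6} \approx 2949.2 i$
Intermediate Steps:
$W{\left(-4,9 \right)} 1204 = \sqrt{-2 - 4} \cdot 1204 = \sqrt{-6} \cdot 1204 = i \sqrt{6} \cdot 1204 = 1204 i \sqrt{6}$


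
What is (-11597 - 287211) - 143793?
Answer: -442601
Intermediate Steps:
(-11597 - 287211) - 143793 = -298808 - 143793 = -442601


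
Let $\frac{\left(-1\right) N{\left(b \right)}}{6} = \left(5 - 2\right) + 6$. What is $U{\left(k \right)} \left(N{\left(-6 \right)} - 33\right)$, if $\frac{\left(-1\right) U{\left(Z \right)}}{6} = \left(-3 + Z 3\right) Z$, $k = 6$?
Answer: $46980$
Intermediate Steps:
$U{\left(Z \right)} = - 6 Z \left(-3 + 3 Z\right)$ ($U{\left(Z \right)} = - 6 \left(-3 + Z 3\right) Z = - 6 \left(-3 + 3 Z\right) Z = - 6 Z \left(-3 + 3 Z\right)$)
$N{\left(b \right)} = -54$ ($N{\left(b \right)} = - 6 \left(\left(5 - 2\right) + 6\right) = - 6 \left(3 + 6\right) = \left(-6\right) 9 = -54$)
$U{\left(k \right)} \left(N{\left(-6 \right)} - 33\right) = 18 \cdot 6 \left(1 - 6\right) \left(-54 - 33\right) = 18 \cdot 6 \left(1 - 6\right) \left(-87\right) = 18 \cdot 6 \left(-5\right) \left(-87\right) = \left(-540\right) \left(-87\right) = 46980$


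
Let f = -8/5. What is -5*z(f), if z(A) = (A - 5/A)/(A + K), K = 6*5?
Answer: -305/1136 ≈ -0.26849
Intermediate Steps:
f = -8/5 (f = -8*⅕ = -8/5 ≈ -1.6000)
K = 30
z(A) = (A - 5/A)/(30 + A) (z(A) = (A - 5/A)/(A + 30) = (A - 5/A)/(30 + A))
-5*z(f) = -5*(-5 + (-8/5)²)/((-8/5)*(30 - 8/5)) = -(-25)*(-5 + 64/25)/(8*142/5) = -(-25)*5*(-61)/(8*142*25) = -5*61/1136 = -305/1136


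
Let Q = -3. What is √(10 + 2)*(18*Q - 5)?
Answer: -118*√3 ≈ -204.38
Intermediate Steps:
√(10 + 2)*(18*Q - 5) = √(10 + 2)*(18*(-3) - 5) = √12*(-54 - 5) = (2*√3)*(-59) = -118*√3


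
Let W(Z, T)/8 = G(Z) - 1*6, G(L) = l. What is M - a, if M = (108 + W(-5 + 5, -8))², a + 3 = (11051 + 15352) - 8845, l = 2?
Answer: -11779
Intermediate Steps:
G(L) = 2
W(Z, T) = -32 (W(Z, T) = 8*(2 - 1*6) = 8*(2 - 6) = 8*(-4) = -32)
a = 17555 (a = -3 + ((11051 + 15352) - 8845) = -3 + (26403 - 8845) = -3 + 17558 = 17555)
M = 5776 (M = (108 - 32)² = 76² = 5776)
M - a = 5776 - 1*17555 = 5776 - 17555 = -11779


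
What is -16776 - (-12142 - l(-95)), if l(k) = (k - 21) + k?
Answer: -4845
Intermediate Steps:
l(k) = -21 + 2*k (l(k) = (-21 + k) + k = -21 + 2*k)
-16776 - (-12142 - l(-95)) = -16776 - (-12142 - (-21 + 2*(-95))) = -16776 - (-12142 - (-21 - 190)) = -16776 - (-12142 - 1*(-211)) = -16776 - (-12142 + 211) = -16776 - 1*(-11931) = -16776 + 11931 = -4845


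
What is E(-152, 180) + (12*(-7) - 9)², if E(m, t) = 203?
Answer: 8852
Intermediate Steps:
E(-152, 180) + (12*(-7) - 9)² = 203 + (12*(-7) - 9)² = 203 + (-84 - 9)² = 203 + (-93)² = 203 + 8649 = 8852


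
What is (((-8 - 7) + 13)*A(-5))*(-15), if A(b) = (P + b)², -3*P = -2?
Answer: 1690/3 ≈ 563.33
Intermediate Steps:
P = ⅔ (P = -⅓*(-2) = ⅔ ≈ 0.66667)
A(b) = (⅔ + b)²
(((-8 - 7) + 13)*A(-5))*(-15) = (((-8 - 7) + 13)*((2 + 3*(-5))²/9))*(-15) = ((-15 + 13)*((2 - 15)²/9))*(-15) = -2*(-13)²/9*(-15) = -2*169/9*(-15) = -338/9*(-15) = 1690/3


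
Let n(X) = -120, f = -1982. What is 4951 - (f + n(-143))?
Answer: 7053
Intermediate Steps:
4951 - (f + n(-143)) = 4951 - (-1982 - 120) = 4951 - 1*(-2102) = 4951 + 2102 = 7053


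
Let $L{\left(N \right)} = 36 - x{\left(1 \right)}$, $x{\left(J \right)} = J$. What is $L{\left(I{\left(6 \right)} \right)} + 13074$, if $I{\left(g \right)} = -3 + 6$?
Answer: $13109$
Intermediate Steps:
$I{\left(g \right)} = 3$
$L{\left(N \right)} = 35$ ($L{\left(N \right)} = 36 - 1 = 35$)
$L{\left(I{\left(6 \right)} \right)} + 13074 = 35 + 13074 = 13109$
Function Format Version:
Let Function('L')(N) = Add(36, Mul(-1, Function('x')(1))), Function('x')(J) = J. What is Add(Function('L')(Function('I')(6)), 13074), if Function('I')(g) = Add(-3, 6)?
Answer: 13109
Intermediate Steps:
Function('I')(g) = 3
Function('L')(N) = 35 (Function('L')(N) = Add(36, Mul(-1, 1)) = Add(36, -1) = 35)
Add(Function('L')(Function('I')(6)), 13074) = Add(35, 13074) = 13109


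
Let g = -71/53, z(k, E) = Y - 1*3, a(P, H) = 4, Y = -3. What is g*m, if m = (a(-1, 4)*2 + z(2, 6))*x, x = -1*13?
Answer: 1846/53 ≈ 34.830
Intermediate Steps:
z(k, E) = -6 (z(k, E) = -3 - 1*3 = -3 - 3 = -6)
x = -13
g = -71/53 (g = -71*1/53 = -71/53 ≈ -1.3396)
m = -26 (m = (4*2 - 6)*(-13) = (8 - 6)*(-13) = 2*(-13) = -26)
g*m = -71/53*(-26) = 1846/53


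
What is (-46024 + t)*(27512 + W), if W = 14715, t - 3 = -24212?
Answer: -2965728891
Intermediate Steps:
t = -24209 (t = 3 - 24212 = -24209)
(-46024 + t)*(27512 + W) = (-46024 - 24209)*(27512 + 14715) = -70233*42227 = -2965728891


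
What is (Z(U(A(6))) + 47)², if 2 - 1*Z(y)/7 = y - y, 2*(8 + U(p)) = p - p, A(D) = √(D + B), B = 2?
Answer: 3721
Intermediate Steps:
A(D) = √(2 + D) (A(D) = √(D + 2) = √(2 + D))
U(p) = -8 (U(p) = -8 + (p - p)/2 = -8 + (½)*0 = -8 + 0 = -8)
Z(y) = 14 (Z(y) = 14 - 7*(y - y) = 14 - 7*0 = 14 + 0 = 14)
(Z(U(A(6))) + 47)² = (14 + 47)² = 61² = 3721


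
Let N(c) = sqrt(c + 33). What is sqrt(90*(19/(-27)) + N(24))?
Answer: sqrt(-570 + 9*sqrt(57))/3 ≈ 7.4688*I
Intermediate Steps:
N(c) = sqrt(33 + c)
sqrt(90*(19/(-27)) + N(24)) = sqrt(90*(19/(-27)) + sqrt(33 + 24)) = sqrt(90*(19*(-1/27)) + sqrt(57)) = sqrt(90*(-19/27) + sqrt(57)) = sqrt(-190/3 + sqrt(57))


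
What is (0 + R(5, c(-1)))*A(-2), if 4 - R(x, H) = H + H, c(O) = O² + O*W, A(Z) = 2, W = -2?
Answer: -4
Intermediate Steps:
c(O) = O² - 2*O (c(O) = O² + O*(-2) = O² - 2*O)
R(x, H) = 4 - 2*H (R(x, H) = 4 - (H + H) = 4 - 2*H)
(0 + R(5, c(-1)))*A(-2) = (0 + (4 - (-2)*(-2 - 1)))*2 = (0 + (4 - (-2)*(-3)))*2 = (0 + (4 - 2*3))*2 = (0 + (4 - 6))*2 = (0 - 2)*2 = -2*2 = -4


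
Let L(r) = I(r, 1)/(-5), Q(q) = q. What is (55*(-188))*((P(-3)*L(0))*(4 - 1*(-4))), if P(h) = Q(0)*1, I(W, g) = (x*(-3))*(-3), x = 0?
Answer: 0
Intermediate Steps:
I(W, g) = 0 (I(W, g) = (0*(-3))*(-3) = 0*(-3) = 0)
L(r) = 0 (L(r) = 0/(-5) = 0*(-⅕) = 0)
P(h) = 0 (P(h) = 0*1 = 0)
(55*(-188))*((P(-3)*L(0))*(4 - 1*(-4))) = (55*(-188))*((0*0)*(4 - 1*(-4))) = -0*(4 + 4) = -0*8 = -10340*0 = 0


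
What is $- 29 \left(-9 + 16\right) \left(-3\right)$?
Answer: $609$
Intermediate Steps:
$- 29 \left(-9 + 16\right) \left(-3\right) = \left(-29\right) 7 \left(-3\right) = \left(-203\right) \left(-3\right) = 609$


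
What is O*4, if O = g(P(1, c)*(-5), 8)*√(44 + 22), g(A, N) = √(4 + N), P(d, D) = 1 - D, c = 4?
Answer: 24*√22 ≈ 112.57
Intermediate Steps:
O = 6*√22 (O = √(4 + 8)*√(44 + 22) = √12*√66 = (2*√3)*√66 = 6*√22 ≈ 28.142)
O*4 = (6*√22)*4 = 24*√22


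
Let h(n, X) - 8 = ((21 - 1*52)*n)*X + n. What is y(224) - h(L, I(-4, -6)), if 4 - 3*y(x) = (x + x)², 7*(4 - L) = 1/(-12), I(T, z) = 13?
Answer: -914133/14 ≈ -65295.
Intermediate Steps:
L = 337/84 (L = 4 - ⅐/(-12) = 4 - ⅐*(-1/12) = 4 + 1/84 = 337/84 ≈ 4.0119)
h(n, X) = 8 + n - 31*X*n (h(n, X) = 8 + (((21 - 1*52)*n)*X + n) = 8 + (((21 - 52)*n)*X + n) = 8 + ((-31*n)*X + n) = 8 + (-31*X*n + n) = 8 + (n - 31*X*n) = 8 + n - 31*X*n)
y(x) = 4/3 - 4*x²/3 (y(x) = 4/3 - (x + x)²/3 = 4/3 - 4*x²/3)
y(224) - h(L, I(-4, -6)) = (4/3 - 4/3*224²) - (8 + 337/84 - 31*13*337/84) = (4/3 - 4/3*50176) - (8 + 337/84 - 135811/84) = (4/3 - 200704/3) - 1*(-22467/14) = -66900 + 22467/14 = -914133/14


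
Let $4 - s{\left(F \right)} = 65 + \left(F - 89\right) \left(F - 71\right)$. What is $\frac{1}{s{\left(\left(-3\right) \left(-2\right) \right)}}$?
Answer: $- \frac{1}{5456} \approx -0.00018328$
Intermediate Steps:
$s{\left(F \right)} = -61 - \left(-89 + F\right) \left(-71 + F\right)$ ($s{\left(F \right)} = 4 - \left(65 + \left(F - 89\right) \left(F - 71\right)\right) = 4 - \left(65 + \left(-89 + F\right) \left(-71 + F\right)\right) = -61 - \left(-89 + F\right) \left(-71 + F\right)$)
$\frac{1}{s{\left(\left(-3\right) \left(-2\right) \right)}} = \frac{1}{-6380 - \left(\left(-3\right) \left(-2\right)\right)^{2} + 160 \left(\left(-3\right) \left(-2\right)\right)} = \frac{1}{-6380 - 6^{2} + 160 \cdot 6} = \frac{1}{-6380 - 36 + 960} = \frac{1}{-5456} = - \frac{1}{5456}$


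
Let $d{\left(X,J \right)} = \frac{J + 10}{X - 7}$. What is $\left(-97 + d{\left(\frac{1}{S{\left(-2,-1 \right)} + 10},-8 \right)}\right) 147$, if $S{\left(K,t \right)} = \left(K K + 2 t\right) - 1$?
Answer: $- \frac{543459}{38} \approx -14302.0$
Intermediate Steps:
$S{\left(K,t \right)} = -1 + K^{2} + 2 t$ ($S{\left(K,t \right)} = \left(K^{2} + 2 t\right) - 1 = -1 + K^{2} + 2 t$)
$d{\left(X,J \right)} = \frac{10 + J}{-7 + X}$
$\left(-97 + d{\left(\frac{1}{S{\left(-2,-1 \right)} + 10},-8 \right)}\right) 147 = \left(-97 + \frac{10 - 8}{-7 + \frac{1}{\left(-1 + \left(-2\right)^{2} + 2 \left(-1\right)\right) + 10}}\right) 147 = \left(-97 + \frac{1}{-7 + \frac{1}{\left(-1 + 4 - 2\right) + 10}} \cdot 2\right) 147 = \left(-97 + \frac{1}{-7 + \frac{1}{1 + 10}} \cdot 2\right) 147 = \left(-97 + \frac{1}{-7 + \frac{1}{11}} \cdot 2\right) 147 = \left(-97 + \frac{1}{- \frac{76}{11}} \cdot 2\right) 147 = \left(-97 - \frac{11}{38}\right) 147 = \left(- \frac{3697}{38}\right) 147 = - \frac{543459}{38}$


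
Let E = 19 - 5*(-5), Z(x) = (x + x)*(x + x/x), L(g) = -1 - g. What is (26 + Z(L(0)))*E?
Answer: 1144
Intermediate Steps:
Z(x) = 2*x*(1 + x) (Z(x) = (2*x)*(x + 1) = (2*x)*(1 + x) = 2*x*(1 + x))
E = 44 (E = 19 + 25 = 44)
(26 + Z(L(0)))*E = (26 + 2*(-1 - 1*0)*(1 + (-1 - 1*0)))*44 = (26 + 2*(-1 + 0)*(1 + (-1 + 0)))*44 = (26 + 2*(-1)*(1 - 1))*44 = (26 + 2*(-1)*0)*44 = (26 + 0)*44 = 26*44 = 1144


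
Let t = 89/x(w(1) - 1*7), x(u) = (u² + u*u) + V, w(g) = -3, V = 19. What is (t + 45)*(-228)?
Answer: -755744/73 ≈ -10353.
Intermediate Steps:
x(u) = 19 + 2*u² (x(u) = (u² + u*u) + 19 = (u² + u²) + 19 = 2*u² + 19 = 19 + 2*u²)
t = 89/219 (t = 89/(19 + 2*(-3 - 1*7)²) = 89/(19 + 2*(-3 - 7)²) = 89/(19 + 2*(-10)²) = 89/(19 + 2*100) = 89/(19 + 200) = 89/219 ≈ 0.40639)
(t + 45)*(-228) = (89/219 + 45)*(-228) = (9944/219)*(-228) = -755744/73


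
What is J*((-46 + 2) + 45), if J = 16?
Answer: 16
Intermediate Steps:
J*((-46 + 2) + 45) = 16*((-46 + 2) + 45) = 16*(-44 + 45) = 16*1 = 16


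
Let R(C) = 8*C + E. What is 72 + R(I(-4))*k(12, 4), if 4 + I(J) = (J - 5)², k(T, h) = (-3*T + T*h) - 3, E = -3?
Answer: 5589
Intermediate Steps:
k(T, h) = -3 - 3*T + T*h
I(J) = -4 + (-5 + J)² (I(J) = -4 + (J - 5)² = -4 + (-5 + J)²)
R(C) = -3 + 8*C (R(C) = 8*C - 3 = -3 + 8*C)
72 + R(I(-4))*k(12, 4) = 72 + (-3 + 8*(-4 + (-5 - 4)²))*(-3 - 3*12 + 12*4) = 72 + (-3 + 8*(-4 + (-9)²))*(-3 - 36 + 48) = 72 + (-3 + 8*(-4 + 81))*9 = 72 + (-3 + 8*77)*9 = 72 + (-3 + 616)*9 = 72 + 613*9 = 72 + 5517 = 5589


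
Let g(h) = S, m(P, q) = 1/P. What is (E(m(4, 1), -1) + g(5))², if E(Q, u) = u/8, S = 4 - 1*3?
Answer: 49/64 ≈ 0.76563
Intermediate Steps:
S = 1 (S = 4 - 3 = 1)
E(Q, u) = u/8 (E(Q, u) = u*(⅛) = u/8)
g(h) = 1
(E(m(4, 1), -1) + g(5))² = ((⅛)*(-1) + 1)² = (-⅛ + 1)² = (7/8)² = 49/64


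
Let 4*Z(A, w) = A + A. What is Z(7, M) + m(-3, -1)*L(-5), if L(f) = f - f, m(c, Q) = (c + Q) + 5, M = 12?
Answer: 7/2 ≈ 3.5000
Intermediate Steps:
m(c, Q) = 5 + Q + c (m(c, Q) = (Q + c) + 5 = 5 + Q + c)
Z(A, w) = A/2 (Z(A, w) = (A + A)/4 = (2*A)/4 = A/2)
L(f) = 0
Z(7, M) + m(-3, -1)*L(-5) = (1/2)*7 + (5 - 1 - 3)*0 = 7/2 + 1*0 = 7/2 + 0 = 7/2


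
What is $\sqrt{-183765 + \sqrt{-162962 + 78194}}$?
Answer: $\sqrt{-183765 + 4 i \sqrt{5298}} \approx 0.34 + 428.68 i$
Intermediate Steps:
$\sqrt{-183765 + \sqrt{-162962 + 78194}} = \sqrt{-183765 + \sqrt{-84768}} = \sqrt{-183765 + 4 i \sqrt{5298}}$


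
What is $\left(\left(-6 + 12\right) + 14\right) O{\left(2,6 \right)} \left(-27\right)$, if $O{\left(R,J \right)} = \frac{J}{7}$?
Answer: $- \frac{3240}{7} \approx -462.86$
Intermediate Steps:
$O{\left(R,J \right)} = \frac{J}{7}$ ($O{\left(R,J \right)} = J \frac{1}{7} = \frac{J}{7}$)
$\left(\left(-6 + 12\right) + 14\right) O{\left(2,6 \right)} \left(-27\right) = \left(\left(-6 + 12\right) + 14\right) \frac{1}{7} \cdot 6 \left(-27\right) = \left(6 + 14\right) \frac{6}{7} \left(-27\right) = 20 \cdot \frac{6}{7} \left(-27\right) = \frac{120}{7} \left(-27\right) = - \frac{3240}{7}$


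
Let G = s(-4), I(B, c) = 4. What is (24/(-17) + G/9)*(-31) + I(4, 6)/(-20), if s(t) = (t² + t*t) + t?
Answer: -40453/765 ≈ -52.880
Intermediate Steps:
s(t) = t + 2*t² (s(t) = (t² + t²) + t = 2*t² + t = t + 2*t²)
G = 28 (G = -4*(1 + 2*(-4)) = -4*(1 - 8) = -4*(-7) = 28)
(24/(-17) + G/9)*(-31) + I(4, 6)/(-20) = (24/(-17) + 28/9)*(-31) + 4/(-20) = (24*(-1/17) + 28*(⅑))*(-31) + 4*(-1/20) = (-24/17 + 28/9)*(-31) - ⅕ = (260/153)*(-31) - ⅕ = -8060/153 - ⅕ = -40453/765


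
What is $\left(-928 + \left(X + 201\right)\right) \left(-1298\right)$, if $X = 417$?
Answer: $402380$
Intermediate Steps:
$\left(-928 + \left(X + 201\right)\right) \left(-1298\right) = \left(-928 + \left(417 + 201\right)\right) \left(-1298\right) = \left(-928 + 618\right) \left(-1298\right) = \left(-310\right) \left(-1298\right) = 402380$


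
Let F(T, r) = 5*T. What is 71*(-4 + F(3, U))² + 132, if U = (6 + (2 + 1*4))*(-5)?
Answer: 8723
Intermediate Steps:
U = -60 (U = (6 + (2 + 4))*(-5) = (6 + 6)*(-5) = 12*(-5) = -60)
71*(-4 + F(3, U))² + 132 = 71*(-4 + 5*3)² + 132 = 71*(-4 + 15)² + 132 = 71*11² + 132 = 71*121 + 132 = 8591 + 132 = 8723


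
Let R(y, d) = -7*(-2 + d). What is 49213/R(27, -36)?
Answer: 49213/266 ≈ 185.01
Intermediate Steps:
R(y, d) = 14 - 7*d
49213/R(27, -36) = 49213/(14 - 7*(-36)) = 49213/(14 + 252) = 49213/266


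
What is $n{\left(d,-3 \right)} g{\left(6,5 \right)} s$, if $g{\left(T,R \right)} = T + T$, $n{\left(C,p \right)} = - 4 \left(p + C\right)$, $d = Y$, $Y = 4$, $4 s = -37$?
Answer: $444$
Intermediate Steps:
$s = - \frac{37}{4}$ ($s = \frac{1}{4} \left(-37\right) = - \frac{37}{4} \approx -9.25$)
$d = 4$
$n{\left(C,p \right)} = - 4 C - 4 p$ ($n{\left(C,p \right)} = - 4 \left(C + p\right) = - 4 C - 4 p$)
$g{\left(T,R \right)} = 2 T$
$n{\left(d,-3 \right)} g{\left(6,5 \right)} s = \left(\left(-4\right) 4 - -12\right) 2 \cdot 6 \left(- \frac{37}{4}\right) = \left(-16 + 12\right) 12 \left(- \frac{37}{4}\right) = \left(-4\right) 12 \left(- \frac{37}{4}\right) = \left(-48\right) \left(- \frac{37}{4}\right) = 444$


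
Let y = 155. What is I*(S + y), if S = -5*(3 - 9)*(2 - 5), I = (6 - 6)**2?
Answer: 0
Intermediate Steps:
I = 0 (I = 0**2 = 0)
S = -90 (S = -(-30)*(-3) = -5*18 = -90)
I*(S + y) = 0*(-90 + 155) = 0*65 = 0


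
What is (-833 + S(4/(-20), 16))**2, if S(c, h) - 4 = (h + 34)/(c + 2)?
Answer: 51998521/81 ≈ 6.4196e+5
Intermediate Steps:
S(c, h) = 4 + (34 + h)/(2 + c) (S(c, h) = 4 + (h + 34)/(c + 2) = 4 + (34 + h)/(2 + c))
(-833 + S(4/(-20), 16))**2 = (-833 + (42 + 16 + 4*(4/(-20)))/(2 + 4/(-20)))**2 = (-833 + (42 + 16 + 4*(4*(-1/20)))/(2 + 4*(-1/20)))**2 = (-833 + (42 + 16 + 4*(-1/5))/(2 - 1/5))**2 = (-833 + (42 + 16 - 4/5)/(9/5))**2 = (-833 + (5/9)*(286/5))**2 = (-833 + 286/9)**2 = (-7211/9)**2 = 51998521/81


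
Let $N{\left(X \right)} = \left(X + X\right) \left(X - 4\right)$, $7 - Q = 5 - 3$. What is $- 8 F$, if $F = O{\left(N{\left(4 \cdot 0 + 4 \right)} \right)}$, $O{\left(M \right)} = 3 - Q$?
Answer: $16$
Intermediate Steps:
$Q = 5$ ($Q = 7 - \left(5 - 3\right) = 7 - 2 = 5$)
$N{\left(X \right)} = 2 X \left(-4 + X\right)$
$O{\left(M \right)} = -2$ ($O{\left(M \right)} = 3 - 5 = -2$)
$F = -2$
$- 8 F = \left(-8\right) \left(-2\right) = 16$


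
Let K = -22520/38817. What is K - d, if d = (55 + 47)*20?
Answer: -79209200/38817 ≈ -2040.6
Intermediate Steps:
d = 2040 (d = 102*20 = 2040)
K = -22520/38817 (K = -22520*1/38817 = -22520/38817 ≈ -0.58016)
K - d = -22520/38817 - 1*2040 = -22520/38817 - 2040 = -79209200/38817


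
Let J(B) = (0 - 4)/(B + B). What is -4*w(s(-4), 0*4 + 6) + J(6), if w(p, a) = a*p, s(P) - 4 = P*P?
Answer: -1441/3 ≈ -480.33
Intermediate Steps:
s(P) = 4 + P**2 (s(P) = 4 + P*P = 4 + P**2)
J(B) = -2/B (J(B) = -4*1/(2*B) = -2/B)
-4*w(s(-4), 0*4 + 6) + J(6) = -4*(0*4 + 6)*(4 + (-4)**2) - 2/6 = -4*(0 + 6)*(4 + 16) - 2*1/6 = -24*20 - 1/3 = -4*120 - 1/3 = -480 - 1/3 = -1441/3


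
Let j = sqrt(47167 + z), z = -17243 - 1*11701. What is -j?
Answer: -sqrt(18223) ≈ -134.99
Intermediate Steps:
z = -28944 (z = -17243 - 11701 = -28944)
j = sqrt(18223) (j = sqrt(47167 - 28944) = sqrt(18223) ≈ 134.99)
-j = -sqrt(18223)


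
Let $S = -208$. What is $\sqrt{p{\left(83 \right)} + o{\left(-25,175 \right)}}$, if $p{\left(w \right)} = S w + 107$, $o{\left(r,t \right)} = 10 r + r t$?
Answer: $i \sqrt{21782} \approx 147.59 i$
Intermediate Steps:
$p{\left(w \right)} = 107 - 208 w$ ($p{\left(w \right)} = - 208 w + 107 = 107 - 208 w$)
$\sqrt{p{\left(83 \right)} + o{\left(-25,175 \right)}} = \sqrt{\left(107 - 17264\right) - 25 \left(10 + 175\right)} = \sqrt{\left(107 - 17264\right) - 4625} = \sqrt{-17157 - 4625} = \sqrt{-21782} = i \sqrt{21782}$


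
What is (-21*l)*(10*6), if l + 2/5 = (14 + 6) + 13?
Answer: -41076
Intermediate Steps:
l = 163/5 (l = -⅖ + ((14 + 6) + 13) = -⅖ + (20 + 13) = -⅖ + 33 = 163/5 ≈ 32.600)
(-21*l)*(10*6) = (-21*163/5)*(10*6) = -3423/5*60 = -41076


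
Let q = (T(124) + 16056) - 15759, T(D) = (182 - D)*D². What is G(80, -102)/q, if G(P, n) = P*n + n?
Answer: -8262/892105 ≈ -0.0092612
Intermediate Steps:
T(D) = D²*(182 - D)
G(P, n) = n + P*n
q = 892105 (q = (124²*(182 - 1*124) + 16056) - 15759 = (15376*(182 - 124) + 16056) - 15759 = (15376*58 + 16056) - 15759 = (891808 + 16056) - 15759 = 907864 - 15759 = 892105)
G(80, -102)/q = -102*(1 + 80)/892105 = -102*81*(1/892105) = -8262*1/892105 = -8262/892105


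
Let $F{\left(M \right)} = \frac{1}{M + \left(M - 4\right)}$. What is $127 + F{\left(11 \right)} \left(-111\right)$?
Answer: $\frac{725}{6} \approx 120.83$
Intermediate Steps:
$F{\left(M \right)} = \frac{1}{-4 + 2 M}$ ($F{\left(M \right)} = \frac{1}{M + \left(M - 4\right)} = \frac{1}{M + \left(-4 + M\right)} = \frac{1}{-4 + 2 M}$)
$127 + F{\left(11 \right)} \left(-111\right) = 127 + \frac{1}{2 \left(-2 + 11\right)} \left(-111\right) = 127 + \frac{1}{2 \cdot 9} \left(-111\right) = 127 + \frac{1}{2} \cdot \frac{1}{9} \left(-111\right) = 127 + \frac{1}{18} \left(-111\right) = 127 - \frac{37}{6} = \frac{725}{6}$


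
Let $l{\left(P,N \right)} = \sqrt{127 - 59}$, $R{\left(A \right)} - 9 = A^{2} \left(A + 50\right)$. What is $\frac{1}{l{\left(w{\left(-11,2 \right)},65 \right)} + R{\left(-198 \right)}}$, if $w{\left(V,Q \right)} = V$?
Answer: $- \frac{5802183}{33665327565421} - \frac{2 \sqrt{17}}{33665327565421} \approx -1.7235 \cdot 10^{-7}$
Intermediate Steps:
$R{\left(A \right)} = 9 + A^{2} \left(50 + A\right)$ ($R{\left(A \right)} = 9 + A^{2} \left(A + 50\right) = 9 + A^{2} \left(50 + A\right)$)
$l{\left(P,N \right)} = 2 \sqrt{17}$ ($l{\left(P,N \right)} = \sqrt{68} = 2 \sqrt{17}$)
$\frac{1}{l{\left(w{\left(-11,2 \right)},65 \right)} + R{\left(-198 \right)}} = \frac{1}{2 \sqrt{17} + \left(9 + \left(-198\right)^{3} + 50 \left(-198\right)^{2}\right)} = \frac{1}{2 \sqrt{17} + \left(9 - 7762392 + 50 \cdot 39204\right)} = \frac{1}{2 \sqrt{17} + \left(9 - 7762392 + 1960200\right)} = \frac{1}{2 \sqrt{17} - 5802183} = \frac{1}{-5802183 + 2 \sqrt{17}}$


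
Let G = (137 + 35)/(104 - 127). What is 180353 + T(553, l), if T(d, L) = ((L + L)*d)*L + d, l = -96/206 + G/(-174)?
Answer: 7693013780534354/42478446609 ≈ 1.8110e+5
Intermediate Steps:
G = -172/23 (G = 172/(-23) = 172*(-1/23) = -172/23 ≈ -7.4783)
l = -87190/206103 (l = -96/206 - 172/23/(-174) = -96*1/206 - 172/23*(-1/174) = -48/103 + 86/2001 = -87190/206103 ≈ -0.42304)
T(d, L) = d + 2*d*L² (T(d, L) = ((2*L)*d)*L + d = (2*L*d)*L + d = 2*d*L² + d = d + 2*d*L²)
180353 + T(553, l) = 180353 + 553*(1 + 2*(-87190/206103)²) = 180353 + 553*(1 + 2*(7602096100/42478446609)) = 180353 + 553*(1 + 15204192200/42478446609) = 180353 + 553*(57682638809/42478446609) = 180353 + 31898499261377/42478446609 = 7693013780534354/42478446609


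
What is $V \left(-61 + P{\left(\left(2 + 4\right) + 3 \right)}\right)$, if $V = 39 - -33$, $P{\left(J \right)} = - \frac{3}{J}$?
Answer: $-4416$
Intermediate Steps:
$V = 72$ ($V = 39 + 33 = 72$)
$V \left(-61 + P{\left(\left(2 + 4\right) + 3 \right)}\right) = 72 \left(-61 - \frac{3}{\left(2 + 4\right) + 3}\right) = 72 \left(-61 - \frac{3}{6 + 3}\right) = 72 \left(-61 - \frac{3}{9}\right) = 72 \left(-61 - \frac{1}{3}\right) = 72 \left(- \frac{184}{3}\right) = -4416$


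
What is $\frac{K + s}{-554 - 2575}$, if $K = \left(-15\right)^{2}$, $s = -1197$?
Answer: $\frac{324}{1043} \approx 0.31064$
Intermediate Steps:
$K = 225$
$\frac{K + s}{-554 - 2575} = \frac{225 - 1197}{-554 - 2575} = - \frac{972}{-3129} = \left(-972\right) \left(- \frac{1}{3129}\right) = \frac{324}{1043}$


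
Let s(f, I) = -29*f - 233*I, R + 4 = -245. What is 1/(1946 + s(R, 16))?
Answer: 1/5439 ≈ 0.00018386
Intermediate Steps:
R = -249 (R = -4 - 245 = -249)
s(f, I) = -233*I - 29*f
1/(1946 + s(R, 16)) = 1/(1946 + (-233*16 - 29*(-249))) = 1/(1946 + (-3728 + 7221)) = 1/(1946 + 3493) = 1/5439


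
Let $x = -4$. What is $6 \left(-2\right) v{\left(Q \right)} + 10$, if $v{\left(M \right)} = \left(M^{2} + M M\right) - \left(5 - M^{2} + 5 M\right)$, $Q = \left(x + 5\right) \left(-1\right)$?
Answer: $-26$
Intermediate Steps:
$Q = -1$ ($Q = \left(-4 + 5\right) \left(-1\right) = 1 \left(-1\right) = -1$)
$v{\left(M \right)} = -5 - 5 M + 3 M^{2}$ ($v{\left(M \right)} = \left(M^{2} + M^{2}\right) - \left(5 - M^{2} + 5 M\right) = 2 M^{2} - \left(5 - M^{2} + 5 M\right) = -5 - 5 M + 3 M^{2}$)
$6 \left(-2\right) v{\left(Q \right)} + 10 = 6 \left(-2\right) \left(-5 - -5 + 3 \left(-1\right)^{2}\right) + 10 = - 12 \left(-5 + 5 + 3 \cdot 1\right) + 10 = - 12 \left(-5 + 5 + 3\right) + 10 = \left(-12\right) 3 + 10 = -36 + 10 = -26$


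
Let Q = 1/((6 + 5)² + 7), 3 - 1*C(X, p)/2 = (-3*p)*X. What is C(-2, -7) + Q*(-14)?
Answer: 5753/64 ≈ 89.891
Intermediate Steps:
C(X, p) = 6 + 6*X*p (C(X, p) = 6 - 2*(-3*p)*X = 6 - (-6)*X*p = 6 + 6*X*p)
Q = 1/128 (Q = 1/(11² + 7) = 1/(121 + 7) = 1/128 ≈ 0.0078125)
C(-2, -7) + Q*(-14) = (6 + 6*(-2)*(-7)) + (1/128)*(-14) = (6 + 84) - 7/64 = 90 - 7/64 = 5753/64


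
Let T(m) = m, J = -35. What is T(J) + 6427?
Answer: 6392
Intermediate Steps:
T(J) + 6427 = -35 + 6427 = 6392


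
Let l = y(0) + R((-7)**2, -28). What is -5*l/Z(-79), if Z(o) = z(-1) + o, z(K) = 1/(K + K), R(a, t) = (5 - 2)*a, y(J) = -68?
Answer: 790/159 ≈ 4.9686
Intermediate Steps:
R(a, t) = 3*a
z(K) = 1/(2*K)
l = 79 (l = -68 + 3*(-7)**2 = -68 + 3*49 = -68 + 147 = 79)
Z(o) = -1/2 + o (Z(o) = (1/2)/(-1) + o = (1/2)*(-1) + o = -1/2 + o)
-5*l/Z(-79) = -395/(-1/2 - 79) = -395/(-159/2) = -395*(-2)/159 = -5*(-158/159) = 790/159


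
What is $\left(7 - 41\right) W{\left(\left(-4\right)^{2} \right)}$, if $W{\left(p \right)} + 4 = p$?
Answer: $-408$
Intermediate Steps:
$W{\left(p \right)} = -4 + p$
$\left(7 - 41\right) W{\left(\left(-4\right)^{2} \right)} = \left(7 - 41\right) \left(-4 + \left(-4\right)^{2}\right) = \left(7 - 41\right) \left(-4 + 16\right) = \left(7 - 41\right) 12 = \left(-34\right) 12 = -408$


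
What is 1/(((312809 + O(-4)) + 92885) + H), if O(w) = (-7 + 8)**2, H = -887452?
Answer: -1/481757 ≈ -2.0757e-6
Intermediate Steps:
O(w) = 1 (O(w) = 1**2 = 1)
1/(((312809 + O(-4)) + 92885) + H) = 1/(((312809 + 1) + 92885) - 887452) = 1/((312810 + 92885) - 887452) = 1/(405695 - 887452) = 1/(-481757) = -1/481757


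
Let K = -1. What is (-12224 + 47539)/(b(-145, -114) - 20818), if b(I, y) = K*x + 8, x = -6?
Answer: -5045/2972 ≈ -1.6975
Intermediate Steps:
b(I, y) = 14 (b(I, y) = -1*(-6) + 8 = 6 + 8 = 14)
(-12224 + 47539)/(b(-145, -114) - 20818) = (-12224 + 47539)/(14 - 20818) = 35315/(-20804) = 35315*(-1/20804) = -5045/2972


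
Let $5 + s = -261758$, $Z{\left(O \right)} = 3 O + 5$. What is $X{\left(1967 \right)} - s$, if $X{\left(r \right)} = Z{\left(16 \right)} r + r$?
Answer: $367981$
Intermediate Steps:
$Z{\left(O \right)} = 5 + 3 O$
$X{\left(r \right)} = 54 r$ ($X{\left(r \right)} = \left(5 + 3 \cdot 16\right) r + r = \left(5 + 48\right) r + r = 53 r + r = 54 r$)
$s = -261763$ ($s = -5 - 261758 = -261763$)
$X{\left(1967 \right)} - s = 54 \cdot 1967 - -261763 = 106218 + 261763 = 367981$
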